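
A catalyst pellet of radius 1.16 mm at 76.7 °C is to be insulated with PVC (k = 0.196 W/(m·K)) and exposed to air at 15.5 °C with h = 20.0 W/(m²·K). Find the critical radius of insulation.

r_cr = 1.96 cm

For a sphere, r_cr = 2k_ins/h = 2·0.196/20.0 = 0.0196 m = 1.96 cm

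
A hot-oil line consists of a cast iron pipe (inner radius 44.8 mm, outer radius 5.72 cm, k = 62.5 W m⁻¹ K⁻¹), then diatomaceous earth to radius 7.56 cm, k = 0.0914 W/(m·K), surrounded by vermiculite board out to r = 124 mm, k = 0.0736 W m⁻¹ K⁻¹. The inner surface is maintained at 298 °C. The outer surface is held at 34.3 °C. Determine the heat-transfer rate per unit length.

Q' = 169 W/m

Resistance network (inner→outer):
  R'_cast iron = ln(0.0572/0.0448)/(2πk) = 0.2443/(2π·62.5) = 6.222×10^-4 m·K/W
  R'_diatomaceous earth = ln(0.0756/0.0572)/(2πk) = 0.2789/(2π·0.0914) = 0.4857 m·K/W
  R'_vermiculite board = ln(0.124/0.0756)/(2πk) = 0.4948/(2π·0.0736) = 1.070 m·K/W
ΣR = 6.222×10^-4 + 0.4857 + 1.070 = 1.556 m·K/W
Q' = ΔT/ΣR = (298 °C − 34.3 °C)/1.556 = 169 W/m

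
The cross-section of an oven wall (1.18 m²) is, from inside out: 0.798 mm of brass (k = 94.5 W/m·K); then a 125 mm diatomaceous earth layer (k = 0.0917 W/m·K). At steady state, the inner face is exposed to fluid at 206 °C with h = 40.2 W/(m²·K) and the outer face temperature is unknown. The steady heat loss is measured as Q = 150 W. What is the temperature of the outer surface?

T_out = 29.6 °C

Series resistances:
  R_conv,in = 1/(hA) = 1/(40.2·1.18) = 0.02108 K/W
  R_brass = L/(kA) = 7.98×10^-4/(94.5·1.18) = 7.156×10^-6 K/W
  R_diatomaceous earth = L/(kA) = 0.125/(0.0917·1.18) = 1.155 K/W
ΣR = 1.176 K/W
ΔT = Q·ΣR = 150 × 1.176 = 176.4 K
Heat flows outward, so T_out = T_in − ΔT = 206 − 176.4 = 29.6 °C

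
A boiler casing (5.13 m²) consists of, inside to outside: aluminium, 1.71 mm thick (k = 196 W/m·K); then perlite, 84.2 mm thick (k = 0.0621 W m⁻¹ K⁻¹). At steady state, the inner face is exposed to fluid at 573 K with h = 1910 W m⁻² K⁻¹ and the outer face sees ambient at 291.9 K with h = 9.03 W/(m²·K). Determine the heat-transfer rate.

Q = 983 W

Resistance network (inner→outer):
  R_conv,in = 1/(hA) = 1/(1910·5.13) = 1.021×10^-4 K/W
  R_aluminium = L/(kA) = 0.00171/(196·5.13) = 1.701×10^-6 K/W
  R_perlite = L/(kA) = 0.0842/(0.0621·5.13) = 0.2643 K/W
  R_conv,out = 1/(hA) = 1/(9.03·5.13) = 0.02159 K/W
ΣR = 1.021×10^-4 + 1.701×10^-6 + 0.2643 + 0.02159 = 0.2860 K/W
Q = ΔT/ΣR = (573 K − 291.9 K)/0.2860 = 983 W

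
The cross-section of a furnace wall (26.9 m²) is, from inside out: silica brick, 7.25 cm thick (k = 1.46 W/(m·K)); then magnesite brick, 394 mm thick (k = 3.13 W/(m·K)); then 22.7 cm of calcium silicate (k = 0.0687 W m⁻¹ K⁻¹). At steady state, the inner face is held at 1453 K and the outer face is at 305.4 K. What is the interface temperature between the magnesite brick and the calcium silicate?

T = 1395 K

Resistance network (inner→outer):
  R_silica brick = L/(kA) = 0.0725/(1.46·26.9) = 0.001846 K/W
  R_magnesite brick = L/(kA) = 0.394/(3.13·26.9) = 0.004680 K/W
  R_calcium silicate = L/(kA) = 0.227/(0.0687·26.9) = 0.1228 K/W
ΣR = 0.001846 + 0.004680 + 0.1228 = 0.1293 K/W
Q = ΔT/ΣR = (1453 K − 305.4 K)/0.1293 = 8875 W
From the inner boundary to the magnesite brick/calcium silicate interface, ΣR_partial = 0.006526 K/W.
T_interface = T_in − Q·ΣR_partial = 1453 K − (8875)(0.006526) = 1395 K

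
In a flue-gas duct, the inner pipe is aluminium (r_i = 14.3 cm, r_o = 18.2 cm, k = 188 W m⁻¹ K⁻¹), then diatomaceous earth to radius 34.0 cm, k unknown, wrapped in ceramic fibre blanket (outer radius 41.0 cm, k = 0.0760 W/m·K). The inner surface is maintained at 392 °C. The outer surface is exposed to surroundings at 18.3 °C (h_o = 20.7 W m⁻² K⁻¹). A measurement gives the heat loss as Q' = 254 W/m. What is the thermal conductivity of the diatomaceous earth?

ΣR = ΔT/Q' = |392 − 18.3|/254 = 1.471 m·K/W
Known resistances:
  R'_aluminium = ln(0.182/0.143)/(2πk) = 0.2412/(2π·188) = 2.042×10^-4 m·K/W
  R'_ceramic fibre blanket = ln(0.410/0.340)/(2πk) = 0.1872/(2π·0.0760) = 0.3920 m·K/W
  R'_conv,out = 1/(2πr h) = 1/(2π·0.410·20.7) = 0.01875 m·K/W
R_diatomaceous earth = ΣR − ΣR_known = 1.471 − 0.4110 = 1.060 m·K/W
ln(r₂/r₁)/(2πk) = 1.060 ⇒ k = 0.6249/(2π·1.060) = 0.0938 W/m·K

k = 0.0938 W/m·K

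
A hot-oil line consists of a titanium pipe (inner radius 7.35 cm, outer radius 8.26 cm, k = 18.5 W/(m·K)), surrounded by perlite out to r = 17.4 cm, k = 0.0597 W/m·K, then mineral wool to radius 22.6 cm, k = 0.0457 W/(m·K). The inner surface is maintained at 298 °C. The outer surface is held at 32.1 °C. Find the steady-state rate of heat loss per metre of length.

Q' = 91.8 W/m

Series thermal resistances, inner to outer:
  R'_titanium = ln(0.0826/0.0735)/(2πk) = 0.1167/(2π·18.5) = 0.001004 m·K/W
  R'_perlite = ln(0.174/0.0826)/(2πk) = 0.7450/(2π·0.0597) = 1.986 m·K/W
  R'_mineral wool = ln(0.226/0.174)/(2πk) = 0.2615/(2π·0.0457) = 0.9106 m·K/W
ΣR = 0.001004 + 1.986 + 0.9106 = 2.898 m·K/W
Q' = ΔT/ΣR = (298 °C − 32.1 °C)/2.898 = 91.8 W/m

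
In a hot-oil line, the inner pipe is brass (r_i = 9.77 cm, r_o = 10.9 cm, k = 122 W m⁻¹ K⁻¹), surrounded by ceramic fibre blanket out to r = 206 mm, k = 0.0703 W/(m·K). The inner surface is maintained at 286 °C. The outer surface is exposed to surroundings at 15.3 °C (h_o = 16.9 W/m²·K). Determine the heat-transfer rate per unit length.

Resistance network (inner→outer):
  R'_brass = ln(0.109/0.0977)/(2πk) = 0.1094/(2π·122) = 1.428×10^-4 m·K/W
  R'_ceramic fibre blanket = ln(0.206/0.109)/(2πk) = 0.6365/(2π·0.0703) = 1.441 m·K/W
  R'_conv,out = 1/(2πr h) = 1/(2π·0.206·16.9) = 0.04572 m·K/W
ΣR = 1.428×10^-4 + 1.441 + 0.04572 = 1.487 m·K/W
Q' = ΔT/ΣR = (286 °C − 15.3 °C)/1.487 = 182 W/m

Q' = 182 W/m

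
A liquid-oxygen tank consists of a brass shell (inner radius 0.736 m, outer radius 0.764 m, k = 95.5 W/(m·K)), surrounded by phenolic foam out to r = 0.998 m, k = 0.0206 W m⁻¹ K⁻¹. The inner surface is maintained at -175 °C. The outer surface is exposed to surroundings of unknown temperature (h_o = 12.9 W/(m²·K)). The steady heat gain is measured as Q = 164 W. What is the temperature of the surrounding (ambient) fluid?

T_out = 20.5 °C

Sum the resistances:
  R_brass = (1/0.736 − 1/0.764)/(4πk) = 0.04980/(4π·95.5) = 4.149×10^-5 K/W
  R_phenolic foam = (1/0.764 − 1/0.998)/(4πk) = 0.3069/(4π·0.0206) = 1.186 K/W
  R_conv,out = 1/(4πr²h) = 1/(4π·0.998²·12.9) = 0.006194 K/W
ΣR = 1.192 K/W
ΔT = Q·ΣR = 164 × 1.192 = 195.5 K
Heat flows inward, so T_out = T_in + ΔT = -175 + 195.5 = 20.5 °C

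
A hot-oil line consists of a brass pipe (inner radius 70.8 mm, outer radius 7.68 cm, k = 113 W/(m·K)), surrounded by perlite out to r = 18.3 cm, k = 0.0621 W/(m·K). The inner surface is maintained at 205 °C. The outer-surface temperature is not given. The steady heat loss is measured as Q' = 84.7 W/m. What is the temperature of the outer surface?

Series resistances:
  R'_brass = ln(0.0768/0.0708)/(2πk) = 0.08135/(2π·113) = 1.146×10^-4 m·K/W
  R'_perlite = ln(0.183/0.0768)/(2πk) = 0.8683/(2π·0.0621) = 2.225 m·K/W
ΣR = 2.225 m·K/W
ΔT = Q'·ΣR = 84.7 × 2.225 = 188.5 K
Heat flows outward, so T_out = T_in − ΔT = 205 − 188.5 = 16.5 °C

T_out = 16.5 °C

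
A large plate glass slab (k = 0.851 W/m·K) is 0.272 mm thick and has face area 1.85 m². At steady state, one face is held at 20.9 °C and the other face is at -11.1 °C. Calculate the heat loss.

Q = kA·ΔT/L = 0.851 × 1.85 × |20.9 °C − -11.1 °C| / 2.72×10^-4 = 1.85×10^5 W

Q = 185 kW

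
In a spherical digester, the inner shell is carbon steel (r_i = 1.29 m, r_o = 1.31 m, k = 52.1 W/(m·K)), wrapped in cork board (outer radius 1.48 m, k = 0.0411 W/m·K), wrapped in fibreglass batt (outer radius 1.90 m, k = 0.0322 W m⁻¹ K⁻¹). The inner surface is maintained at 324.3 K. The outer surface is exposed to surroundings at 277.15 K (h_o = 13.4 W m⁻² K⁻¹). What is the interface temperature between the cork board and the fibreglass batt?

Series thermal resistances, inner to outer:
  R_carbon steel = (1/1.29 − 1/1.31)/(4πk) = 0.01184/(4π·52.1) = 1.808×10^-5 K/W
  R_cork board = (1/1.31 − 1/1.48)/(4πk) = 0.08768/(4π·0.0411) = 0.1698 K/W
  R_fibreglass batt = (1/1.48 − 1/1.90)/(4πk) = 0.1494/(4π·0.0322) = 0.3691 K/W
  R_conv,out = 1/(4πr²h) = 1/(4π·1.90²·13.4) = 0.001645 K/W
ΣR = 1.808×10^-5 + 0.1698 + 0.3691 + 0.001645 = 0.5406 K/W
Q = ΔT/ΣR = (324.3 K − 277.15 K)/0.5406 = 87.22 W
From the inner boundary to the cork board/fibreglass batt interface, ΣR_partial = 0.1698 K/W.
T_interface = T_in − Q·ΣR_partial = 324.3 K − (87.22)(0.1698) = 309.5 K

T = 309.5 K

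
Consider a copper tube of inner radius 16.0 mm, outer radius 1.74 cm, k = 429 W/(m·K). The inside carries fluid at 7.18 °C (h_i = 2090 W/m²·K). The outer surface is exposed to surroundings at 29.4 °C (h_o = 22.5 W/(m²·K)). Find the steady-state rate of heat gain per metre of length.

Series thermal resistances, inner to outer:
  R'_conv,in = 1/(2πr h) = 1/(2π·0.0160·2090) = 0.004759 m·K/W
  R'_copper = ln(0.0174/0.0160)/(2πk) = 0.08388/(2π·429) = 3.112×10^-5 m·K/W
  R'_conv,out = 1/(2πr h) = 1/(2π·0.0174·22.5) = 0.4065 m·K/W
ΣR = 0.004759 + 3.112×10^-5 + 0.4065 = 0.4113 m·K/W
Q' = ΔT/ΣR = (7.18 °C − 29.4 °C)/0.4113 = -54.0 W/m
(Negative Q' ⇒ heat flows inward; heat gain = 54.0 W/m.)

Q' = 54.0 W/m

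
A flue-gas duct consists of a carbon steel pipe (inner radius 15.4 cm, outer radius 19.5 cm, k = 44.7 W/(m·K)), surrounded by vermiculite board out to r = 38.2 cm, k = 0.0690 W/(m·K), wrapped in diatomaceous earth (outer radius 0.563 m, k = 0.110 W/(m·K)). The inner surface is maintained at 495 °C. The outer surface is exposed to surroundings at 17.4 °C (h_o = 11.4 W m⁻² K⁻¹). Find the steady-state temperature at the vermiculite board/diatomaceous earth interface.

Series thermal resistances, inner to outer:
  R'_carbon steel = ln(0.195/0.154)/(2πk) = 0.2360/(2π·44.7) = 8.404×10^-4 m·K/W
  R'_vermiculite board = ln(0.382/0.195)/(2πk) = 0.6724/(2π·0.0690) = 1.551 m·K/W
  R'_diatomaceous earth = ln(0.563/0.382)/(2πk) = 0.3879/(2π·0.110) = 0.5612 m·K/W
  R'_conv,out = 1/(2πr h) = 1/(2π·0.563·11.4) = 0.02480 m·K/W
ΣR = 8.404×10^-4 + 1.551 + 0.5612 + 0.02480 = 2.138 m·K/W
Q' = ΔT/ΣR = (495 °C − 17.4 °C)/2.138 = 223.4 W/m
From the inner boundary to the vermiculite board/diatomaceous earth interface, ΣR_partial = 1.552 m·K/W.
T_interface = T_in − Q'·ΣR_partial = 495 °C − (223.4)(1.552) = 148 °C

T = 148 °C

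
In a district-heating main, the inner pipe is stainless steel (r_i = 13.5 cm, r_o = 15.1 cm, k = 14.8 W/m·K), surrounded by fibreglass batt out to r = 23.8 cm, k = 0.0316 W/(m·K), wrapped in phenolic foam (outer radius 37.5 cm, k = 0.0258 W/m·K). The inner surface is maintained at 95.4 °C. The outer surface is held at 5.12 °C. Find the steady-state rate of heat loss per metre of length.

Q' = 17.7 W/m

Treat each layer as a resistance in series:
  R'_stainless steel = ln(0.151/0.135)/(2πk) = 0.1120/(2π·14.8) = 0.001204 m·K/W
  R'_fibreglass batt = ln(0.238/0.151)/(2πk) = 0.4550/(2π·0.0316) = 2.292 m·K/W
  R'_phenolic foam = ln(0.375/0.238)/(2πk) = 0.4547/(2π·0.0258) = 2.805 m·K/W
ΣR = 0.001204 + 2.292 + 2.805 = 5.098 m·K/W
Q' = ΔT/ΣR = (95.4 °C − 5.12 °C)/5.098 = 17.7 W/m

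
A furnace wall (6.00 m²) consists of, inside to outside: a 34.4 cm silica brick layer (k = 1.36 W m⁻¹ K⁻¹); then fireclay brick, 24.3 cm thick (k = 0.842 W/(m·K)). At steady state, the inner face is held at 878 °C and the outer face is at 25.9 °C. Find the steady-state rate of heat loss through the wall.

Q = 9.44 kW

Series thermal resistances, inner to outer:
  R_silica brick = L/(kA) = 0.344/(1.36·6.00) = 0.04216 K/W
  R_fireclay brick = L/(kA) = 0.243/(0.842·6.00) = 0.04810 K/W
ΣR = 0.04216 + 0.04810 = 0.09026 K/W
Q = ΔT/ΣR = (878 °C − 25.9 °C)/0.09026 = 9440 W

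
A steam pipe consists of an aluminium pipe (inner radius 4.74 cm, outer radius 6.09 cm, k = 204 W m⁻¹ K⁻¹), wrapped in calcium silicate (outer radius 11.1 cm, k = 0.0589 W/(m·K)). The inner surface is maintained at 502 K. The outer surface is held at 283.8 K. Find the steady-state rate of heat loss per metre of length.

Q' = 135 W/m

Series thermal resistances, inner to outer:
  R'_aluminium = ln(0.0609/0.0474)/(2πk) = 0.2506/(2π·204) = 1.955×10^-4 m·K/W
  R'_calcium silicate = ln(0.111/0.0609)/(2πk) = 0.6003/(2π·0.0589) = 1.622 m·K/W
ΣR = 1.955×10^-4 + 1.622 = 1.622 m·K/W
Q' = ΔT/ΣR = (502 K − 283.8 K)/1.622 = 135 W/m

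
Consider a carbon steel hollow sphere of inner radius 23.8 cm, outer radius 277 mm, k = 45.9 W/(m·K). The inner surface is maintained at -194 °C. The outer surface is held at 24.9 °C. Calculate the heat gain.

Q = 213 kW

Q = 4πk·ΔT/(1/r₁ − 1/r₂) = 4π × 45.9 × 218.9 / (1/0.238 − 1/0.277) = 2.13×10^5 W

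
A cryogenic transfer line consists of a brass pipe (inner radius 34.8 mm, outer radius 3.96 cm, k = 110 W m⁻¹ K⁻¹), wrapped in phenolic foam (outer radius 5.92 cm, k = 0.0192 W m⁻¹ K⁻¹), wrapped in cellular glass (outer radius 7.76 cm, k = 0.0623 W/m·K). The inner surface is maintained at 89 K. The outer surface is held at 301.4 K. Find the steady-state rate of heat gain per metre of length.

Q' = 52.8 W/m

Resistance network (inner→outer):
  R'_brass = ln(0.0396/0.0348)/(2πk) = 0.1292/(2π·110) = 1.870×10^-4 m·K/W
  R'_phenolic foam = ln(0.0592/0.0396)/(2πk) = 0.4021/(2π·0.0192) = 3.333 m·K/W
  R'_cellular glass = ln(0.0776/0.0592)/(2πk) = 0.2706/(2π·0.0623) = 0.6914 m·K/W
ΣR = 1.870×10^-4 + 3.333 + 0.6914 = 4.025 m·K/W
Q' = ΔT/ΣR = (89 K − 301.4 K)/4.025 = -52.8 W/m
(Negative Q' ⇒ heat flows inward; heat gain = 52.8 W/m.)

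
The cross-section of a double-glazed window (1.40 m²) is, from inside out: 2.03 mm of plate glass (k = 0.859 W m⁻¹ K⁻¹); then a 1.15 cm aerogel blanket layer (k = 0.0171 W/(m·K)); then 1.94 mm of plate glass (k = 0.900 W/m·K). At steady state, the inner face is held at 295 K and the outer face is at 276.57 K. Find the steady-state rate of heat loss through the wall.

Treat each layer as a resistance in series:
  R_plate glass = L/(kA) = 0.00203/(0.859·1.40) = 0.001688 K/W
  R_aerogel blanket = L/(kA) = 0.0115/(0.0171·1.40) = 0.4804 K/W
  R_plate glass = L/(kA) = 0.00194/(0.900·1.40) = 0.001540 K/W
ΣR = 0.001688 + 0.4804 + 0.001540 = 0.4836 K/W
Q = ΔT/ΣR = (295 K − 276.57 K)/0.4836 = 38.1 W

Q = 38.1 W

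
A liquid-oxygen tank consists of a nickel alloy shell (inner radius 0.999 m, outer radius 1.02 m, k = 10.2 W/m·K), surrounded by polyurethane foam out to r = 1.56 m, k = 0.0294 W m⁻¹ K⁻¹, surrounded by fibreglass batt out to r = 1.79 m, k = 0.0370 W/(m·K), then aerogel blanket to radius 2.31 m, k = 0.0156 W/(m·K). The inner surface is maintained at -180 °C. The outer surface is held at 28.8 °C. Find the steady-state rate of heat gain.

Treat each layer as a resistance in series:
  R_nickel alloy = (1/0.999 − 1/1.02)/(4πk) = 0.02061/(4π·10.2) = 1.608×10^-4 K/W
  R_polyurethane foam = (1/1.02 − 1/1.56)/(4πk) = 0.3394/(4π·0.0294) = 0.9186 K/W
  R_fibreglass batt = (1/1.56 − 1/1.79)/(4πk) = 0.08237/(4π·0.0370) = 0.1771 K/W
  R_aerogel blanket = (1/1.79 − 1/2.31)/(4πk) = 0.1258/(4π·0.0156) = 0.6415 K/W
ΣR = 1.608×10^-4 + 0.9186 + 0.1771 + 0.6415 = 1.737 K/W
Q = ΔT/ΣR = (-180 °C − 28.8 °C)/1.737 = -120 W
(Negative Q ⇒ heat flows inward; heat gain = 120 W.)

Q = 120 W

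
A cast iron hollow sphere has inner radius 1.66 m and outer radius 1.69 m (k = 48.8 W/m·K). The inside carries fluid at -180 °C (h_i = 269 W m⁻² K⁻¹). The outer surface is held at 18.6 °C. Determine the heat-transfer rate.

Q = 1590 kW

Series thermal resistances, inner to outer:
  R_conv,in = 1/(4πr²h) = 1/(4π·1.66²·269) = 1.074×10^-4 K/W
  R_cast iron = (1/1.66 − 1/1.69)/(4πk) = 0.01069/(4π·48.8) = 1.744×10^-5 K/W
ΣR = 1.074×10^-4 + 1.744×10^-5 = 1.248×10^-4 K/W
Q = ΔT/ΣR = (-180 °C − 18.6 °C)/1.248×10^-4 = -1.59×10^6 W
(Negative Q ⇒ heat flows inward; heat gain = 1.59×10^6 W.)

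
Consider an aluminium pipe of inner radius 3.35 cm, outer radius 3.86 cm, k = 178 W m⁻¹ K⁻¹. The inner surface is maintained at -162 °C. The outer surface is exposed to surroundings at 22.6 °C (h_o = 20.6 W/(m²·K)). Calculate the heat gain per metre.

Resistance network (inner→outer):
  R'_aluminium = ln(0.0386/0.0335)/(2πk) = 0.1417/(2π·178) = 1.267×10^-4 m·K/W
  R'_conv,out = 1/(2πr h) = 1/(2π·0.0386·20.6) = 0.2002 m·K/W
ΣR = 1.267×10^-4 + 0.2002 = 0.2003 m·K/W
Q' = ΔT/ΣR = (-162 °C − 22.6 °C)/0.2003 = -922 W/m
(Negative Q' ⇒ heat flows inward; heat gain = 922 W/m.)

Q' = 922 W/m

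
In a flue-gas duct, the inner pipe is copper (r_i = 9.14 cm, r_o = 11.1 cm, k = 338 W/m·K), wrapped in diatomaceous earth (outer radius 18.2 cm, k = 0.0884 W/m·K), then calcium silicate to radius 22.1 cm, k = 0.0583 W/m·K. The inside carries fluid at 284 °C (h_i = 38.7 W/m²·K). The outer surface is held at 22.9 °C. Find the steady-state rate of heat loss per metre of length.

Resistance network (inner→outer):
  R'_conv,in = 1/(2πr h) = 1/(2π·0.0914·38.7) = 0.04499 m·K/W
  R'_copper = ln(0.111/0.0914)/(2πk) = 0.1943/(2π·338) = 9.148×10^-5 m·K/W
  R'_diatomaceous earth = ln(0.182/0.111)/(2πk) = 0.4945/(2π·0.0884) = 0.8903 m·K/W
  R'_calcium silicate = ln(0.221/0.182)/(2πk) = 0.1942/(2π·0.0583) = 0.5300 m·K/W
ΣR = 0.04499 + 9.148×10^-5 + 0.8903 + 0.5300 = 1.465 m·K/W
Q' = ΔT/ΣR = (284 °C − 22.9 °C)/1.465 = 178 W/m

Q' = 178 W/m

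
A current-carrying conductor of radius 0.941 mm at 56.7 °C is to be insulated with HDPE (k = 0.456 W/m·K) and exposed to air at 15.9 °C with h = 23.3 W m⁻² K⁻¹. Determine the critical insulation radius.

r_cr = 1.96 cm

For a cylinder, r_cr = k_ins/h = 0.456/23.3 = 0.0196 m = 1.96 cm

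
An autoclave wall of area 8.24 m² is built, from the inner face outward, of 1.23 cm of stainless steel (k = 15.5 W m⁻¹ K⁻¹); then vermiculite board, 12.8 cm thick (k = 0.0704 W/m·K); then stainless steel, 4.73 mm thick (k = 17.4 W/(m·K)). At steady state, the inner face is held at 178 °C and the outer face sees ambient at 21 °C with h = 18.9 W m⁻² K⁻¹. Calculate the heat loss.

Q = 691 W

Resistance network (inner→outer):
  R_stainless steel = L/(kA) = 0.0123/(15.5·8.24) = 9.630×10^-5 K/W
  R_vermiculite board = L/(kA) = 0.128/(0.0704·8.24) = 0.2207 K/W
  R_stainless steel = L/(kA) = 0.00473/(17.4·8.24) = 3.299×10^-5 K/W
  R_conv,out = 1/(hA) = 1/(18.9·8.24) = 0.006421 K/W
ΣR = 9.630×10^-5 + 0.2207 + 3.299×10^-5 + 0.006421 = 0.2273 K/W
Q = ΔT/ΣR = (178 °C − 21 °C)/0.2273 = 691 W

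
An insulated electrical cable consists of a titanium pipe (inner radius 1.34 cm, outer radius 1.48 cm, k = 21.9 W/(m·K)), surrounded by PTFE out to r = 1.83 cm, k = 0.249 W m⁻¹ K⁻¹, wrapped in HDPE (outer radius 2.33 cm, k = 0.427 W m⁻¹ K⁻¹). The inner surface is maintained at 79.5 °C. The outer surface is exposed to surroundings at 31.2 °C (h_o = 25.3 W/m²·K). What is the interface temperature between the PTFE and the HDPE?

T = 66.2 °C

Series thermal resistances, inner to outer:
  R'_titanium = ln(0.0148/0.0134)/(2πk) = 0.09937/(2π·21.9) = 7.222×10^-4 m·K/W
  R'_PTFE = ln(0.0183/0.0148)/(2πk) = 0.2123/(2π·0.249) = 0.1357 m·K/W
  R'_HDPE = ln(0.0233/0.0183)/(2πk) = 0.2416/(2π·0.427) = 0.09003 m·K/W
  R'_conv,out = 1/(2πr h) = 1/(2π·0.0233·25.3) = 0.2700 m·K/W
ΣR = 7.222×10^-4 + 0.1357 + 0.09003 + 0.2700 = 0.4965 m·K/W
Q' = ΔT/ΣR = (79.5 °C − 31.2 °C)/0.4965 = 97.28 W/m
From the inner boundary to the PTFE/HDPE interface, ΣR_partial = 0.1364 m·K/W.
T_interface = T_in − Q'·ΣR_partial = 79.5 °C − (97.28)(0.1364) = 66.2 °C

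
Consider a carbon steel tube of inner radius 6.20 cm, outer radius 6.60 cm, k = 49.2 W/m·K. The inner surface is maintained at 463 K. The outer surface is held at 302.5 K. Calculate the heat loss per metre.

Q' = 2πk·ΔT/ln(r₂/r₁) = 2π × 49.2 × 160.5 / ln(0.0660/0.0620) = 7.94×10^5 W/m

Q' = 794 kW/m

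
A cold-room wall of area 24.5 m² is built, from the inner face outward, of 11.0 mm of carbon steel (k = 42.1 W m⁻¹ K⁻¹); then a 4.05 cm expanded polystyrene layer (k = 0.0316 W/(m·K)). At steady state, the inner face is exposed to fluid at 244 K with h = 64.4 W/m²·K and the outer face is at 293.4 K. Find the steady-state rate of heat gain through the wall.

Q = 933 W

Series thermal resistances, inner to outer:
  R_conv,in = 1/(hA) = 1/(64.4·24.5) = 6.338×10^-4 K/W
  R_carbon steel = L/(kA) = 0.0110/(42.1·24.5) = 1.066×10^-5 K/W
  R_expanded polystyrene = L/(kA) = 0.0405/(0.0316·24.5) = 0.05231 K/W
ΣR = 6.338×10^-4 + 1.066×10^-5 + 0.05231 = 0.05295 K/W
Q = ΔT/ΣR = (244 K − 293.4 K)/0.05295 = -933 W
(Negative Q ⇒ heat flows inward; heat gain = 933 W.)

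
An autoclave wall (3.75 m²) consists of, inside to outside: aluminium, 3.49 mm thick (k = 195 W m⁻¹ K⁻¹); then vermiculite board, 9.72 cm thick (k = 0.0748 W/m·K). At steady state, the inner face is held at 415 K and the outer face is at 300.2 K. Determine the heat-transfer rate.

Q = 331 W

Series thermal resistances, inner to outer:
  R_aluminium = L/(kA) = 0.00349/(195·3.75) = 4.773×10^-6 K/W
  R_vermiculite board = L/(kA) = 0.0972/(0.0748·3.75) = 0.3465 K/W
ΣR = 4.773×10^-6 + 0.3465 = 0.3465 K/W
Q = ΔT/ΣR = (415 K − 300.2 K)/0.3465 = 331 W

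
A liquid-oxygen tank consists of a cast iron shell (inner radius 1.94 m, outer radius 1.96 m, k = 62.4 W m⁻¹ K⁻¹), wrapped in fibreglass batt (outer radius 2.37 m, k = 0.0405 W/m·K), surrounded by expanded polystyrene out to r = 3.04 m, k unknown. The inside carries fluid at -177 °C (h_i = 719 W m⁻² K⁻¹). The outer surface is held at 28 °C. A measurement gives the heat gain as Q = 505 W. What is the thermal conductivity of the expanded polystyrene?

ΣR = ΔT/Q = |-177 − 28|/505 = 0.4059 K/W
Known resistances:
  R_conv,in = 1/(4πr²h) = 1/(4π·1.94²·719) = 2.941×10^-5 K/W
  R_cast iron = (1/1.94 − 1/1.96)/(4πk) = 0.005260/(4π·62.4) = 6.708×10^-6 K/W
  R_fibreglass batt = (1/1.96 − 1/2.37)/(4πk) = 0.08826/(4π·0.0405) = 0.1734 K/W
R_expanded polystyrene = ΣR − ΣR_known = 0.4059 − 0.1734 = 0.2325 K/W
(1/r₁−1/r₂)/(4πk) = 0.2325 ⇒ k = 0.09299/(4π·0.2325) = 0.0318 W/m·K

k = 0.0318 W/m·K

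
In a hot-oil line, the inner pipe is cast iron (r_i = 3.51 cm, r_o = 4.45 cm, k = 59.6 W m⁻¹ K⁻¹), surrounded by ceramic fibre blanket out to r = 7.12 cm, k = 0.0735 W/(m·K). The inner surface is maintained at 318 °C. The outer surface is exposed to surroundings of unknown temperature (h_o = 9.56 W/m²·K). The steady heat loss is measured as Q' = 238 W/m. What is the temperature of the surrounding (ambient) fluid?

T_out = 20.0 °C

Sum the resistances:
  R'_cast iron = ln(0.0445/0.0351)/(2πk) = 0.2373/(2π·59.6) = 6.337×10^-4 m·K/W
  R'_ceramic fibre blanket = ln(0.0712/0.0445)/(2πk) = 0.4700/(2π·0.0735) = 1.018 m·K/W
  R'_conv,out = 1/(2πr h) = 1/(2π·0.0712·9.56) = 0.2338 m·K/W
ΣR = 1.252 m·K/W
ΔT = Q'·ΣR = 238 × 1.252 = 298.0 K
Heat flows outward, so T_out = T_in − ΔT = 318 − 298.0 = 20.0 °C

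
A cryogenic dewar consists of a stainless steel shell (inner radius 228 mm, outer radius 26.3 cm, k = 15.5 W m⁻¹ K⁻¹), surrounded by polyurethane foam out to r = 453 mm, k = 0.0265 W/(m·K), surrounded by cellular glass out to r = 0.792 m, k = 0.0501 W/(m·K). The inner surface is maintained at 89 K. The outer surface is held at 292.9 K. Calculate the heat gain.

Q = 32.4 W

Treat each layer as a resistance in series:
  R_stainless steel = (1/0.228 − 1/0.263)/(4πk) = 0.5837/(4π·15.5) = 0.002997 K/W
  R_polyurethane foam = (1/0.263 − 1/0.453)/(4πk) = 1.595/(4π·0.0265) = 4.789 K/W
  R_cellular glass = (1/0.453 − 1/0.792)/(4πk) = 0.9449/(4π·0.0501) = 1.501 K/W
ΣR = 0.002997 + 4.789 + 1.501 = 6.293 K/W
Q = ΔT/ΣR = (89 K − 292.9 K)/6.293 = -32.4 W
(Negative Q ⇒ heat flows inward; heat gain = 32.4 W.)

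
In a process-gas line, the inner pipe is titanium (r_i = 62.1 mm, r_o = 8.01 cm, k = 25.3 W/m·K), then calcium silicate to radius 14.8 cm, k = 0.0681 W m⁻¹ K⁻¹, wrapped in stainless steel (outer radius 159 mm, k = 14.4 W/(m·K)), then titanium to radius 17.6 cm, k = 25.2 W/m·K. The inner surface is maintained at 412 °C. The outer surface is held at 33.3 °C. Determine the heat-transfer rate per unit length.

Resistance network (inner→outer):
  R'_titanium = ln(0.0801/0.0621)/(2πk) = 0.2545/(2π·25.3) = 0.001601 m·K/W
  R'_calcium silicate = ln(0.148/0.0801)/(2πk) = 0.6139/(2π·0.0681) = 1.435 m·K/W
  R'_stainless steel = ln(0.159/0.148)/(2πk) = 0.07169/(2π·14.4) = 7.924×10^-4 m·K/W
  R'_titanium = ln(0.176/0.159)/(2πk) = 0.1016/(2π·25.2) = 6.415×10^-4 m·K/W
ΣR = 0.001601 + 1.435 + 7.924×10^-4 + 6.415×10^-4 = 1.438 m·K/W
Q' = ΔT/ΣR = (412 °C − 33.3 °C)/1.438 = 263 W/m

Q' = 263 W/m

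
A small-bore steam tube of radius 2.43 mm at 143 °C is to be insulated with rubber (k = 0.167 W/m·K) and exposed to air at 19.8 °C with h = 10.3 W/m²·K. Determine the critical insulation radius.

For a cylinder, r_cr = k_ins/h = 0.167/10.3 = 0.0162 m = 1.62 cm

r_cr = 1.62 cm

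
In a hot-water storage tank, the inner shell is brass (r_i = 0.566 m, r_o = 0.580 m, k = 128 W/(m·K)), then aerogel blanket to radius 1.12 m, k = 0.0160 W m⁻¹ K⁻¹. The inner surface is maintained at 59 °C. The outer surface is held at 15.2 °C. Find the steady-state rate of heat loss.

Series thermal resistances, inner to outer:
  R_brass = (1/0.566 − 1/0.580)/(4πk) = 0.04265/(4π·128) = 2.651×10^-5 K/W
  R_aerogel blanket = (1/0.580 − 1/1.12)/(4πk) = 0.8313/(4π·0.0160) = 4.134 K/W
ΣR = 2.651×10^-5 + 4.134 = 4.134 K/W
Q = ΔT/ΣR = (59 °C − 15.2 °C)/4.134 = 10.6 W

Q = 10.6 W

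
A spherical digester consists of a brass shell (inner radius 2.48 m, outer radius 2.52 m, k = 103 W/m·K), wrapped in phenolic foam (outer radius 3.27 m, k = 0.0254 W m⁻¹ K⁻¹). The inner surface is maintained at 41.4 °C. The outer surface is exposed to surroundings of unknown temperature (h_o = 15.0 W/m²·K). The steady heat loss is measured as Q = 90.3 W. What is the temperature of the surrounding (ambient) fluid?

Sum the resistances:
  R_brass = (1/2.48 − 1/2.52)/(4πk) = 0.006400/(4π·103) = 4.945×10^-6 K/W
  R_phenolic foam = (1/2.52 − 1/3.27)/(4πk) = 0.09101/(4π·0.0254) = 0.2851 K/W
  R_conv,out = 1/(4πr²h) = 1/(4π·3.27²·15.0) = 4.961×10^-4 K/W
ΣR = 0.2856 K/W
ΔT = Q·ΣR = 90.3 × 0.2856 = 25.79 K
Heat flows outward, so T_out = T_in − ΔT = 41.4 − 25.79 = 15.6 °C

T_out = 15.6 °C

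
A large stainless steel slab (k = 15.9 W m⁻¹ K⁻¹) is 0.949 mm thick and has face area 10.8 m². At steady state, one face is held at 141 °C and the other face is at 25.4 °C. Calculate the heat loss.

Q = kA·ΔT/L = 15.9 × 10.8 × |141 °C − 25.4 °C| / 9.49×10^-4 = 2.09×10^7 W

Q = 20900 kW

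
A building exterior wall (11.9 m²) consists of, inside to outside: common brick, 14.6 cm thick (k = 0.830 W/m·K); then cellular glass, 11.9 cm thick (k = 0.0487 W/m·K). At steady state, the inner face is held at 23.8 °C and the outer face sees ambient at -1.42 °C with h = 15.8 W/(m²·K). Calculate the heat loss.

Series thermal resistances, inner to outer:
  R_common brick = L/(kA) = 0.146/(0.830·11.9) = 0.01478 K/W
  R_cellular glass = L/(kA) = 0.119/(0.0487·11.9) = 0.2053 K/W
  R_conv,out = 1/(hA) = 1/(15.8·11.9) = 0.005319 K/W
ΣR = 0.01478 + 0.2053 + 0.005319 = 0.2254 K/W
Q = ΔT/ΣR = (23.8 °C − -1.42 °C)/0.2254 = 112 W

Q = 112 W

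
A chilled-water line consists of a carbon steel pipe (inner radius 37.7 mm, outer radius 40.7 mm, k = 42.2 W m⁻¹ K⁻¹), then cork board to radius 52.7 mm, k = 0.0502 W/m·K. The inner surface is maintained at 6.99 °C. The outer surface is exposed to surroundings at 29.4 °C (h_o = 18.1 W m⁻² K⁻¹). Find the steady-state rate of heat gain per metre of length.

Q' = 22.7 W/m

Treat each layer as a resistance in series:
  R'_carbon steel = ln(0.0407/0.0377)/(2πk) = 0.07657/(2π·42.2) = 2.888×10^-4 m·K/W
  R'_cork board = ln(0.0527/0.0407)/(2πk) = 0.2584/(2π·0.0502) = 0.8192 m·K/W
  R'_conv,out = 1/(2πr h) = 1/(2π·0.0527·18.1) = 0.1669 m·K/W
ΣR = 2.888×10^-4 + 0.8192 + 0.1669 = 0.9864 m·K/W
Q' = ΔT/ΣR = (6.99 °C − 29.4 °C)/0.9864 = -22.7 W/m
(Negative Q' ⇒ heat flows inward; heat gain = 22.7 W/m.)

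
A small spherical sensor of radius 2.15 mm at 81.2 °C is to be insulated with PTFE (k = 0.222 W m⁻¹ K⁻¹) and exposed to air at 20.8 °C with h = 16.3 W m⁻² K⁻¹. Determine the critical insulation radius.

For a sphere, r_cr = 2k_ins/h = 2·0.222/16.3 = 0.0272 m = 2.72 cm

r_cr = 2.72 cm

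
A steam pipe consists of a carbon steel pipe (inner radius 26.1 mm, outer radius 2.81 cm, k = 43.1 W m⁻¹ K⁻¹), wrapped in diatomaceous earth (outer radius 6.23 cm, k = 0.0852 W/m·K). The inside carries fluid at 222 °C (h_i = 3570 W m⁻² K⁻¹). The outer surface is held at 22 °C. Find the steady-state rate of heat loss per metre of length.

Resistance network (inner→outer):
  R'_conv,in = 1/(2πr h) = 1/(2π·0.0261·3570) = 0.001708 m·K/W
  R'_carbon steel = ln(0.0281/0.0261)/(2πk) = 0.07383/(2π·43.1) = 2.726×10^-4 m·K/W
  R'_diatomaceous earth = ln(0.0623/0.0281)/(2πk) = 0.7962/(2π·0.0852) = 1.487 m·K/W
ΣR = 0.001708 + 2.726×10^-4 + 1.487 = 1.489 m·K/W
Q' = ΔT/ΣR = (222 °C − 22 °C)/1.489 = 134 W/m

Q' = 134 W/m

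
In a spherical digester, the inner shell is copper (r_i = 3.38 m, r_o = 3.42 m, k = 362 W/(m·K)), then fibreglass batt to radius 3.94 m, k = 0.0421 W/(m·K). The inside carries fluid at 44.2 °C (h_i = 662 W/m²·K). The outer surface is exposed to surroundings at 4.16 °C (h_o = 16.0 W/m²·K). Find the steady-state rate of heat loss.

Treat each layer as a resistance in series:
  R_conv,in = 1/(4πr²h) = 1/(4π·3.38²·662) = 1.052×10^-5 K/W
  R_copper = (1/3.38 − 1/3.42)/(4πk) = 0.003460/(4π·362) = 7.607×10^-7 K/W
  R_fibreglass batt = (1/3.42 − 1/3.94)/(4πk) = 0.03859/(4π·0.0421) = 0.07294 K/W
  R_conv,out = 1/(4πr²h) = 1/(4π·3.94²·16.0) = 3.204×10^-4 K/W
ΣR = 1.052×10^-5 + 7.607×10^-7 + 0.07294 + 3.204×10^-4 = 0.07327 K/W
Q = ΔT/ΣR = (44.2 °C − 4.16 °C)/0.07327 = 546 W

Q = 546 W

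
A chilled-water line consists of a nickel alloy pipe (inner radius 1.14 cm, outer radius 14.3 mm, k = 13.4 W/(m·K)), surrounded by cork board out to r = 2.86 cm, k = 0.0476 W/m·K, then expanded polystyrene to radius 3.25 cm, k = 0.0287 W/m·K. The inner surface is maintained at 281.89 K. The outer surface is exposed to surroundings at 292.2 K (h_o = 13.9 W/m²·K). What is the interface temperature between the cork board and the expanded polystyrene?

Treat each layer as a resistance in series:
  R'_nickel alloy = ln(0.0143/0.0114)/(2πk) = 0.2266/(2π·13.4) = 0.002692 m·K/W
  R'_cork board = ln(0.0286/0.0143)/(2πk) = 0.6931/(2π·0.0476) = 2.318 m·K/W
  R'_expanded polystyrene = ln(0.0325/0.0286)/(2πk) = 0.1278/(2π·0.0287) = 0.7089 m·K/W
  R'_conv,out = 1/(2πr h) = 1/(2π·0.0325·13.9) = 0.3523 m·K/W
ΣR = 0.002692 + 2.318 + 0.7089 + 0.3523 = 3.382 m·K/W
Q' = ΔT/ΣR = (281.89 K − 292.2 K)/3.382 = -3.048 W/m
From the inner boundary to the cork board/expanded polystyrene interface, ΣR_partial = 2.321 m·K/W.
T_interface = T_in − Q'·ΣR_partial = 281.89 K − (-3.048)(2.321) = 289.0 K

T = 289.0 K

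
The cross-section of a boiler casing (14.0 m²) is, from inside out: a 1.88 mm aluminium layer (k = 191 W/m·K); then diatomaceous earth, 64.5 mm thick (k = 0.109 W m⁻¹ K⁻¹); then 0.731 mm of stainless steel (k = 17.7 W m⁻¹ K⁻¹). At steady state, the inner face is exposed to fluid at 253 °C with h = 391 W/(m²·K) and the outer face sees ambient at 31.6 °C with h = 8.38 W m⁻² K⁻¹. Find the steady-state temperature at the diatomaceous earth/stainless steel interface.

Resistance network (inner→outer):
  R_conv,in = 1/(hA) = 1/(391·14.0) = 1.827×10^-4 K/W
  R_aluminium = L/(kA) = 0.00188/(191·14.0) = 7.031×10^-7 K/W
  R_diatomaceous earth = L/(kA) = 0.0645/(0.109·14.0) = 0.04227 K/W
  R_stainless steel = L/(kA) = 7.31×10^-4/(17.7·14.0) = 2.950×10^-6 K/W
  R_conv,out = 1/(hA) = 1/(8.38·14.0) = 0.008524 K/W
ΣR = 1.827×10^-4 + 7.031×10^-7 + 0.04227 + 2.950×10^-6 + 0.008524 = 0.05098 K/W
Q = ΔT/ΣR = (253 °C − 31.6 °C)/0.05098 = 4343 W
From the inner boundary to the diatomaceous earth/stainless steel interface, ΣR_partial = 0.04245 K/W.
T_interface = T_in − Q·ΣR_partial = 253 °C − (4343)(0.04245) = 68.6 °C

T = 68.6 °C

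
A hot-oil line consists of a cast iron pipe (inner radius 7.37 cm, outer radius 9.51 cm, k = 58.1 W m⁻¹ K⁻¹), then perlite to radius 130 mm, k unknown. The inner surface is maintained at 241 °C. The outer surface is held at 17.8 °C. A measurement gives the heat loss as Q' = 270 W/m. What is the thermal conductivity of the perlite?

k = 0.0602 W/m·K

ΣR = ΔT/Q' = |241 − 17.8|/270 = 0.8267 m·K/W
Known resistances:
  R'_cast iron = ln(0.0951/0.0737)/(2πk) = 0.2549/(2π·58.1) = 6.983×10^-4 m·K/W
R_perlite = ΣR − ΣR_known = 0.8267 − 6.983×10^-4 = 0.8260 m·K/W
ln(r₂/r₁)/(2πk) = 0.8260 ⇒ k = 0.3126/(2π·0.8260) = 0.0602 W/m·K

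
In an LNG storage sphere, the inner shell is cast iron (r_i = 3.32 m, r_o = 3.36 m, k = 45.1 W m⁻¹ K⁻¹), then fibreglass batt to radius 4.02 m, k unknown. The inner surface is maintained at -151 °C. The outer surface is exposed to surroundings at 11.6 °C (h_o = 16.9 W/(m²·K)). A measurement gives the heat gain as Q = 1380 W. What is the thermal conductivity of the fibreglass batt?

ΣR = ΔT/Q = |-151 − 11.6|/1380 = 0.1178 K/W
Known resistances:
  R_cast iron = (1/3.32 − 1/3.36)/(4πk) = 0.003586/(4π·45.1) = 6.327×10^-6 K/W
  R_conv,out = 1/(4πr²h) = 1/(4π·4.02²·16.9) = 2.914×10^-4 K/W
R_fibreglass batt = ΣR − ΣR_known = 0.1178 − 2.977×10^-4 = 0.1175 K/W
(1/r₁−1/r₂)/(4πk) = 0.1175 ⇒ k = 0.04886/(4π·0.1175) = 0.0331 W/m·K

k = 0.0331 W/m·K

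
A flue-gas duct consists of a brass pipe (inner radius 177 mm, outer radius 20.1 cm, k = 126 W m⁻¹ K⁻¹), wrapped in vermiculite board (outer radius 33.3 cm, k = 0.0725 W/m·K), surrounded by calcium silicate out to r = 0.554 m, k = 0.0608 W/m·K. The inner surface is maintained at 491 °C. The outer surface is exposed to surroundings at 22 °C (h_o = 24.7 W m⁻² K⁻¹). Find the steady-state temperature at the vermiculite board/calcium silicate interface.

T = 279 °C

Resistance network (inner→outer):
  R'_brass = ln(0.201/0.177)/(2πk) = 0.1272/(2π·126) = 1.606×10^-4 m·K/W
  R'_vermiculite board = ln(0.333/0.201)/(2πk) = 0.5048/(2π·0.0725) = 1.108 m·K/W
  R'_calcium silicate = ln(0.554/0.333)/(2πk) = 0.5090/(2π·0.0608) = 1.332 m·K/W
  R'_conv,out = 1/(2πr h) = 1/(2π·0.554·24.7) = 0.01163 m·K/W
ΣR = 1.606×10^-4 + 1.108 + 1.332 + 0.01163 = 2.452 m·K/W
Q' = ΔT/ΣR = (491 °C − 22 °C)/2.452 = 191.3 W/m
From the inner boundary to the vermiculite board/calcium silicate interface, ΣR_partial = 1.108 m·K/W.
T_interface = T_in − Q'·ΣR_partial = 491 °C − (191.3)(1.108) = 279 °C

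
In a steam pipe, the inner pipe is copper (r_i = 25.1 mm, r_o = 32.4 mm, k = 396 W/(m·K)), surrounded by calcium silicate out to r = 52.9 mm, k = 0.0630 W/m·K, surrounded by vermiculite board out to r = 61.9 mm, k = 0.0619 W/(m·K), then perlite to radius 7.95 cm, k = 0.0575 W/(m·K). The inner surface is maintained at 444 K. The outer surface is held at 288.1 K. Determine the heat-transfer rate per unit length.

Resistance network (inner→outer):
  R'_copper = ln(0.0324/0.0251)/(2πk) = 0.2553/(2π·396) = 1.026×10^-4 m·K/W
  R'_calcium silicate = ln(0.0529/0.0324)/(2πk) = 0.4902/(2π·0.0630) = 1.238 m·K/W
  R'_vermiculite board = ln(0.0619/0.0529)/(2πk) = 0.1571/(2π·0.0619) = 0.4040 m·K/W
  R'_perlite = ln(0.0795/0.0619)/(2πk) = 0.2502/(2π·0.0575) = 0.6926 m·K/W
ΣR = 1.026×10^-4 + 1.238 + 0.4040 + 0.6926 = 2.335 m·K/W
Q' = ΔT/ΣR = (444 K − 288.1 K)/2.335 = 66.8 W/m

Q' = 66.8 W/m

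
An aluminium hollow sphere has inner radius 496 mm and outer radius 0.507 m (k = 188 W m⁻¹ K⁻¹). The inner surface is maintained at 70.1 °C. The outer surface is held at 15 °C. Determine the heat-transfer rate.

Q = 2980 kW

Q = 4πk·ΔT/(1/r₁ − 1/r₂) = 4π × 188 × 55.1 / (1/0.496 − 1/0.507) = 2.98×10^6 W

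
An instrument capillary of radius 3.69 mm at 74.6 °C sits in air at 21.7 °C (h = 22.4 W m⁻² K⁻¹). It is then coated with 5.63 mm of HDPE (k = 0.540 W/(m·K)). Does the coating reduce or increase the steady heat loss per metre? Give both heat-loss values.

Critical radius for a cylinder: r_cr = k/h = 0.0241 m = 2.41 cm.
Outer radius after coating: r₂ = 0.00369 + 0.00563 = 0.00932 m.
Since r₁ < r_cr and r₂ ≤ r_cr, the coating moves toward the maximum at r_cr — heat loss rises.
Bare: R = 1/(2πr₁h) = 1.926 m·K/W; Q = 52.9/1.926 = 27.5 W/m.
Coated: R = R_cond + R_conv = 1.035 m·K/W; Q = 52.9/1.035 = 51.1 W/m.

increases: 27.5 → 51.1 W/m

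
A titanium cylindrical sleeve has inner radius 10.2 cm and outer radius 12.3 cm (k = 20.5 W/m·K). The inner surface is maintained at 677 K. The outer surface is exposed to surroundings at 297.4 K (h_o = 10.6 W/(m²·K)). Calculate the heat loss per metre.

Treat each layer as a resistance in series:
  R'_titanium = ln(0.123/0.102)/(2πk) = 0.1872/(2π·20.5) = 0.001453 m·K/W
  R'_conv,out = 1/(2πr h) = 1/(2π·0.123·10.6) = 0.1221 m·K/W
ΣR = 0.001453 + 0.1221 = 0.1236 m·K/W
Q' = ΔT/ΣR = (677 K − 297.4 K)/0.1236 = 3070 W/m

Q' = 3.07 kW/m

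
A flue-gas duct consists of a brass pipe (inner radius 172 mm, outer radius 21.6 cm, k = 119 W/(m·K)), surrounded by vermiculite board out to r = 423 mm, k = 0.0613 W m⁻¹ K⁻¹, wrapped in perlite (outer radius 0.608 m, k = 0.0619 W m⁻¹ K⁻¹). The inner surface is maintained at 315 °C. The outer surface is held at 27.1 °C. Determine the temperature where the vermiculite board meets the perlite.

Treat each layer as a resistance in series:
  R'_brass = ln(0.216/0.172)/(2πk) = 0.2278/(2π·119) = 3.046×10^-4 m·K/W
  R'_vermiculite board = ln(0.423/0.216)/(2πk) = 0.6721/(2π·0.0613) = 1.745 m·K/W
  R'_perlite = ln(0.608/0.423)/(2πk) = 0.3628/(2π·0.0619) = 0.9328 m·K/W
ΣR = 3.046×10^-4 + 1.745 + 0.9328 = 2.678 m·K/W
Q' = ΔT/ΣR = (315 °C − 27.1 °C)/2.678 = 107.5 W/m
From the inner boundary to the vermiculite board/perlite interface, ΣR_partial = 1.745 m·K/W.
T_interface = T_in − Q'·ΣR_partial = 315 °C − (107.5)(1.745) = 127 °C

T = 127 °C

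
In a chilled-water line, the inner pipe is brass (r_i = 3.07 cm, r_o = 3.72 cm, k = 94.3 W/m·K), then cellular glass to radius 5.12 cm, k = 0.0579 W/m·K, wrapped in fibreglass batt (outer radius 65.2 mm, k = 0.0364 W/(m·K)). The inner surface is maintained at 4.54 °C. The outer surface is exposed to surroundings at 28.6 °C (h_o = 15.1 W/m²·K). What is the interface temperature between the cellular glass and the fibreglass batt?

T = 14.6 °C

Resistance network (inner→outer):
  R'_brass = ln(0.0372/0.0307)/(2πk) = 0.1920/(2π·94.3) = 3.241×10^-4 m·K/W
  R'_cellular glass = ln(0.0512/0.0372)/(2πk) = 0.3194/(2π·0.0579) = 0.8780 m·K/W
  R'_fibreglass batt = ln(0.0652/0.0512)/(2πk) = 0.2417/(2π·0.0364) = 1.057 m·K/W
  R'_conv,out = 1/(2πr h) = 1/(2π·0.0652·15.1) = 0.1617 m·K/W
ΣR = 3.241×10^-4 + 0.8780 + 1.057 + 0.1617 = 2.097 m·K/W
Q' = ΔT/ΣR = (4.54 °C − 28.6 °C)/2.097 = -11.47 W/m
From the inner boundary to the cellular glass/fibreglass batt interface, ΣR_partial = 0.8783 m·K/W.
T_interface = T_in − Q'·ΣR_partial = 4.54 °C − (-11.47)(0.8783) = 14.6 °C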